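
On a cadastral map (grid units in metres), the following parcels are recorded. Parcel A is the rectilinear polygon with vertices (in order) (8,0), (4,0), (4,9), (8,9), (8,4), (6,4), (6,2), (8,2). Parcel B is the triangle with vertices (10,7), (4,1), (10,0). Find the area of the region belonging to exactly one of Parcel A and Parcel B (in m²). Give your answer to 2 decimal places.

|Parcel A| = 32, |Parcel B| = 21, |Parcel A∩Parcel B| = 5.8333.
|Parcel A △ Parcel B| = |Parcel A| + |Parcel B| − 2·|Parcel A∩Parcel B| = 32 + 21 − 11.6667 = 41.33.

41.33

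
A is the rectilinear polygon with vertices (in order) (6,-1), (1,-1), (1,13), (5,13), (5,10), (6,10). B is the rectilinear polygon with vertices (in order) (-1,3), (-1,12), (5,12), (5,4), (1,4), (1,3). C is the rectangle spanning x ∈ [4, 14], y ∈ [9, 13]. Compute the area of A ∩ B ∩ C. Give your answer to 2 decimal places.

3.00

The intersection is the polygon with vertices (5,12), (5,10), (5,9), (4,9), (4,12).
By the shoelace formula its area is 3.00.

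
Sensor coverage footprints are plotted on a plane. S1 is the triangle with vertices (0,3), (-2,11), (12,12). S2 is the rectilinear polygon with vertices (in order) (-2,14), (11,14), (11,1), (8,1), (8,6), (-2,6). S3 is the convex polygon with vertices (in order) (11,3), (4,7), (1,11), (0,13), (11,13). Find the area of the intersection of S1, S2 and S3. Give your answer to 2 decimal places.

The intersection is the polygon with vertices (11,11.929), (11,11.25), (4.757,6.568), (4,7), (1,11), (0.897,11.207).
By the shoelace formula its area is 27.97.

27.97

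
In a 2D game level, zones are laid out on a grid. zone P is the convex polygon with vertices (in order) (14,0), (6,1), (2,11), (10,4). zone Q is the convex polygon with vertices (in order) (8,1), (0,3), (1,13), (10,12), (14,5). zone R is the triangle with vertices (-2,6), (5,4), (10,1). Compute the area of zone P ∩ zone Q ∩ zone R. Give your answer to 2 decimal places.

2.19

The intersection is the polygon with vertices (8.769,1.513), (5.2,3), (4.774,4.064), (5,4), (8.947,1.632).
By the shoelace formula its area is 2.19.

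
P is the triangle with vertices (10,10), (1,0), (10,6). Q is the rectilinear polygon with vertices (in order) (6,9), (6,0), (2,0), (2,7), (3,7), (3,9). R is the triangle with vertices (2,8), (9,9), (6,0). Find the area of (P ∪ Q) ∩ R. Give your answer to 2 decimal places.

|P ∪ Q| = 46.6667.
|(P ∪ Q) ∩ R| = 22.11.

22.11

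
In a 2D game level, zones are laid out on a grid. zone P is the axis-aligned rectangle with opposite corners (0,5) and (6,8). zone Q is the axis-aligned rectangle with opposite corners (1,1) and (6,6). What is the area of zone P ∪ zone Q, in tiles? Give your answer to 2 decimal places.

38.00

By inclusion–exclusion:
Individual areas: |zone P| = 18, |zone Q| = 25.
|zone P∩zone Q|: x∈[1,6], y∈[5,6] → 5·1 = 5.
|zone P ∪ zone Q| = 43 − 5 = 38.00.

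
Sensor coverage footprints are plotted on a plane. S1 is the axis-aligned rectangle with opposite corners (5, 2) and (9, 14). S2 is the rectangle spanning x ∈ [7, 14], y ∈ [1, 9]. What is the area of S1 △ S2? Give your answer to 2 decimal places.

|S1∩S2|: x∈[7,9], y∈[2,9] → 2·7 = 14.
|S1 △ S2| = |S1| + |S2| − 2·|S1∩S2| = 48 + 56 − 28 = 76.00.

76.00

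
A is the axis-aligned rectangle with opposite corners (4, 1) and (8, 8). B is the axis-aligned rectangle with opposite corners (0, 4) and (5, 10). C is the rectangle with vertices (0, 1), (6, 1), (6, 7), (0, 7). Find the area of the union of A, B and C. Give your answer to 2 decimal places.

66.00

By inclusion–exclusion:
Individual areas: |A| = 28, |B| = 30, |C| = 36.
|A∩B|: x∈[4,5], y∈[4,8] → 1·4 = 4.
|A∩C|: x∈[4,6], y∈[1,7] → 2·6 = 12.
|B∩C|: x∈[0,5], y∈[4,7] → 5·3 = 15.
|A∩B∩C| = 3.
|A ∪ B ∪ C| = 94 − 31 + 3 = 66.00.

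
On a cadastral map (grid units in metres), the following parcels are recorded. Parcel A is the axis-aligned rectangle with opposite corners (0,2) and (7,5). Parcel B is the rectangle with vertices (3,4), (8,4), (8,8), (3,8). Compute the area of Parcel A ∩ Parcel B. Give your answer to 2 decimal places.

|Parcel A∩Parcel B|: x∈[3,7], y∈[4,5] → 4·1 = 4.

4.00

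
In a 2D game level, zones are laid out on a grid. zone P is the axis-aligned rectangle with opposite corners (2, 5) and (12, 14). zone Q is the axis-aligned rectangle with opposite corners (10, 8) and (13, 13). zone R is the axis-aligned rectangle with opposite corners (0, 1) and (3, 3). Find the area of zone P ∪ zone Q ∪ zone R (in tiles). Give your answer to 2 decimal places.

By inclusion–exclusion:
Individual areas: |zone P| = 90, |zone Q| = 15, |zone R| = 6.
|zone P∩zone Q|: x∈[10,12], y∈[8,13] → 2·5 = 10.
|zone P∩zone R| = 0 (no overlap).
|zone Q∩zone R| = 0 (no overlap).
|zone P∩zone Q∩zone R| = 0.
|zone P ∪ zone Q ∪ zone R| = 111 − 10 + 0 = 101.00.

101.00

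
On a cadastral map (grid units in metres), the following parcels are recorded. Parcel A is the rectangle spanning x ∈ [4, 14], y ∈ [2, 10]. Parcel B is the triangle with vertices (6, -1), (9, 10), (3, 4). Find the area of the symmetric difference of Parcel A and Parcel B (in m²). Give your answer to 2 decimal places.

66.52

|Parcel A| = 80, |Parcel B| = 24, |Parcel A∩Parcel B| = 18.7394.
|Parcel A △ Parcel B| = |Parcel A| + |Parcel B| − 2·|Parcel A∩Parcel B| = 80 + 24 − 37.4788 = 66.52.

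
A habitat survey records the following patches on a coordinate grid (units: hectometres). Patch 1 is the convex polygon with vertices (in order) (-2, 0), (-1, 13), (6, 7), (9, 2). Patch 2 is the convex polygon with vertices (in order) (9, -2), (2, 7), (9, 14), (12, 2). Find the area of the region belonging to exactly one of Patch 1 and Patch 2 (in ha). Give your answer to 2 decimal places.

114.52

|Patch 1| = 79, |Patch 2| = 80, |Patch 1∩Patch 2| = 22.241.
|Patch 1 △ Patch 2| = |Patch 1| + |Patch 2| − 2·|Patch 1∩Patch 2| = 79 + 80 − 44.482 = 114.52.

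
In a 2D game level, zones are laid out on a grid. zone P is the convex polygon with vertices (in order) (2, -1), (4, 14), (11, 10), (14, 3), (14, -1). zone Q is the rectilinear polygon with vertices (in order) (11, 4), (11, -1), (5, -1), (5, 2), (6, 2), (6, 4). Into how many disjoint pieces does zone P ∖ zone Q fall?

zone P ∖ zone Q is a single connected region.

1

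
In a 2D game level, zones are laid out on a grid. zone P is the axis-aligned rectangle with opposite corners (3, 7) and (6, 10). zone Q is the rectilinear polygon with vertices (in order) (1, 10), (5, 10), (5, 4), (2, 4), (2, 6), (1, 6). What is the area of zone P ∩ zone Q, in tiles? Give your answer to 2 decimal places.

The intersection is the polygon with vertices (5,10), (5,7), (3,7), (3,10).
By the shoelace formula its area is 6.00.

6.00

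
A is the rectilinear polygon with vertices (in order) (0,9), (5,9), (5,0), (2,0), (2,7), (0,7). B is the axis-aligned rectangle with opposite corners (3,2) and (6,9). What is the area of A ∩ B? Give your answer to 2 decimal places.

14.00

The intersection is the polygon with vertices (5,9), (5,2), (3,2), (3,9).
By the shoelace formula its area is 14.00.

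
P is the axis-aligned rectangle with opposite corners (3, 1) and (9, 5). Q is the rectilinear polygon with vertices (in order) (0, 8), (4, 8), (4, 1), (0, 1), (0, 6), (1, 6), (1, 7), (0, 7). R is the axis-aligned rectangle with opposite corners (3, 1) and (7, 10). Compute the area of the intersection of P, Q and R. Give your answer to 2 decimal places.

4.00

The intersection is the polygon with vertices (4,5), (4,1), (3,1), (3,5).
By the shoelace formula its area is 4.00.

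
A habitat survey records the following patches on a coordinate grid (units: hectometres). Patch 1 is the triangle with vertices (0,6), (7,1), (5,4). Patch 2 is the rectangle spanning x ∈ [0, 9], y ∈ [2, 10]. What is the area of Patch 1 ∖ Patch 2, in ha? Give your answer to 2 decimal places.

0.37

|Patch 1| = 5.5, |Patch 1∩Patch 2| = 5.1333.
|Patch 1 ∖ Patch 2| = |Patch 1| − |Patch 1∩Patch 2| = 5.5 − 5.1333 = 0.37.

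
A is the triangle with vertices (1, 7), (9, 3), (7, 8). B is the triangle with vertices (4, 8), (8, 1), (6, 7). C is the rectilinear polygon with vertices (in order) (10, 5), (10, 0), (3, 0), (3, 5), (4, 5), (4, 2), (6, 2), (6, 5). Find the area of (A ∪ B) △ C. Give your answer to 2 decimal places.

|A ∪ B| = 17.3723.
|(A ∪ B) ∩ C| = 4.2.
|(A ∪ B) △ C| = 17.3723 + 29 − 8.4 = 37.97.

37.97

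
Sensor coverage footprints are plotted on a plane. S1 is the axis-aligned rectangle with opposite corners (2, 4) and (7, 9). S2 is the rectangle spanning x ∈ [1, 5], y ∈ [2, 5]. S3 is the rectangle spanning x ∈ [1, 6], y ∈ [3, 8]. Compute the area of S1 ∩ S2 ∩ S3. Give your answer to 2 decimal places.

The intersection is the polygon with vertices (2,5), (5,5), (5,4), (2,4).
By the shoelace formula its area is 3.00.

3.00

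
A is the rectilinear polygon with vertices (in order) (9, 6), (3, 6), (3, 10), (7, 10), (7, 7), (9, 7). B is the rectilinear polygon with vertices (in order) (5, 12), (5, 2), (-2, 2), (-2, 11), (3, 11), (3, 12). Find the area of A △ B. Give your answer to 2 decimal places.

67.00

|A| = 18, |B| = 65, |A∩B| = 8.
|A △ B| = |A| + |B| − 2·|A∩B| = 18 + 65 − 16 = 67.00.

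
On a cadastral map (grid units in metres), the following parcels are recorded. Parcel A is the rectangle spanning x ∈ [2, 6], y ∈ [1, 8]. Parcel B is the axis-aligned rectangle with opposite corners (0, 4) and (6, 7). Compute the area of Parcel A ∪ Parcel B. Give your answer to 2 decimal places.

34.00

By inclusion–exclusion:
Individual areas: |Parcel A| = 28, |Parcel B| = 18.
|Parcel A∩Parcel B|: x∈[2,6], y∈[4,7] → 4·3 = 12.
|Parcel A ∪ Parcel B| = 46 − 12 = 34.00.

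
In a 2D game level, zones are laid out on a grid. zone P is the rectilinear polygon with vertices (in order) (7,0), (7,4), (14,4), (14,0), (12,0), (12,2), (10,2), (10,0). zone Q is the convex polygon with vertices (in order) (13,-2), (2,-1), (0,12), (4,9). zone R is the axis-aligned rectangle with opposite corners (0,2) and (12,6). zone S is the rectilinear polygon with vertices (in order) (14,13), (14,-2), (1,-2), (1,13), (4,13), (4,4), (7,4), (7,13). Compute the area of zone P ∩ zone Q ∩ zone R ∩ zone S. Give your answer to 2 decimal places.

3.82

The intersection is the polygon with vertices (9.727,2), (7,2), (7,4), (8.091,4).
By the shoelace formula its area is 3.82.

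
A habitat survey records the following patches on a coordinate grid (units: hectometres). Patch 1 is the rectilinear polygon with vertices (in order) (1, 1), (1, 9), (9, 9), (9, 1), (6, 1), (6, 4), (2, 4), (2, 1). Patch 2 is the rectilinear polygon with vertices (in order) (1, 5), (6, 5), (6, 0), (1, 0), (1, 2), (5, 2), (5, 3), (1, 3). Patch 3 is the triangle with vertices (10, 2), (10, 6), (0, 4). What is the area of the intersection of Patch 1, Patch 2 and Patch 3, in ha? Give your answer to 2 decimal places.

3.70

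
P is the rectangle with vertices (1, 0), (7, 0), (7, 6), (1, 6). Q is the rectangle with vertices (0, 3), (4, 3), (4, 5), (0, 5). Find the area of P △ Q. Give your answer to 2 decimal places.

|P∩Q|: x∈[1,4], y∈[3,5] → 3·2 = 6.
|P △ Q| = |P| + |Q| − 2·|P∩Q| = 36 + 8 − 12 = 32.00.

32.00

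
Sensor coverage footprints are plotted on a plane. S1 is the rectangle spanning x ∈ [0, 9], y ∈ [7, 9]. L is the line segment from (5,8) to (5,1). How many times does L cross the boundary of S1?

1

The segment meets the boundary at (5,7).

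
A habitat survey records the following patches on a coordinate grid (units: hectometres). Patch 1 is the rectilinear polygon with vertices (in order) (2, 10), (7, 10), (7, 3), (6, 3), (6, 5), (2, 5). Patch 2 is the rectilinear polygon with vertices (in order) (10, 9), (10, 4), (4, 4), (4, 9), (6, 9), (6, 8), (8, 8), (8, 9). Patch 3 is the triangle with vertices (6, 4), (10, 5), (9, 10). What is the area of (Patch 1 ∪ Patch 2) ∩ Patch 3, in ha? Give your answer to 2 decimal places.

10.15

The region (Patch 1 ∪ Patch 2) ∩ Patch 3 is the polygon with vertices (9.2,9), (10,5), (6,4), (8,8), (8.5,9).
By the shoelace formula its area is 10.15.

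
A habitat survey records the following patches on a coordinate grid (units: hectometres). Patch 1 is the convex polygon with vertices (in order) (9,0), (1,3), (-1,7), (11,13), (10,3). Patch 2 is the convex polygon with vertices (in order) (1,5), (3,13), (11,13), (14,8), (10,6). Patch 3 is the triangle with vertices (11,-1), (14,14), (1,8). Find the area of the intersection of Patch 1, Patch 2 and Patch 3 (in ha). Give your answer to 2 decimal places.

The intersection is the polygon with vertices (10.316,6.158), (10,6), (3.967,5.33), (1.612,7.449), (1.848,8.391), (10.96,12.597).
By the shoelace formula its area is 40.31.

40.31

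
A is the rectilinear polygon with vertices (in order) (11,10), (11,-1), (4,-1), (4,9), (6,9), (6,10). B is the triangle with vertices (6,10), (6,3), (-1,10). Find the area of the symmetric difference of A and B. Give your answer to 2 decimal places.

|A| = 75, |B| = 24.5, |A∩B| = 10.
|A △ B| = |A| + |B| − 2·|A∩B| = 75 + 24.5 − 20 = 79.50.

79.50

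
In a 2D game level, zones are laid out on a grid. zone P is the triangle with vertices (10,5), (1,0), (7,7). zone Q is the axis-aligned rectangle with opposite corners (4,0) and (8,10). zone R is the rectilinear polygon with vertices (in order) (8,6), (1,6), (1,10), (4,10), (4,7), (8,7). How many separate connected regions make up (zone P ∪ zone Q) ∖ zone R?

(zone P ∪ zone Q) ∖ zone R splits into 2 disjoint pieces (area 29.1944, area 12).

2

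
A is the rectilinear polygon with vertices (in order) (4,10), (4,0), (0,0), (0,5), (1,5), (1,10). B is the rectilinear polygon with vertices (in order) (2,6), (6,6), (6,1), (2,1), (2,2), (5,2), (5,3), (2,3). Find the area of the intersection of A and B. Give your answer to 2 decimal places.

8.00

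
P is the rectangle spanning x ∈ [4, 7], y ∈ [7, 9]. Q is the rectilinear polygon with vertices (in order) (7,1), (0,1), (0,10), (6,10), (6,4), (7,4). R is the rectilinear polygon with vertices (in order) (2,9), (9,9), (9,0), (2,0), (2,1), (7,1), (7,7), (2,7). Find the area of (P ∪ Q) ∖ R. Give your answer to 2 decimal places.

|P ∪ Q| = 59.
|(P ∪ Q) ∩ R| = 10.
|(P ∪ Q) ∖ R| = 59 − 10 = 49.00.

49.00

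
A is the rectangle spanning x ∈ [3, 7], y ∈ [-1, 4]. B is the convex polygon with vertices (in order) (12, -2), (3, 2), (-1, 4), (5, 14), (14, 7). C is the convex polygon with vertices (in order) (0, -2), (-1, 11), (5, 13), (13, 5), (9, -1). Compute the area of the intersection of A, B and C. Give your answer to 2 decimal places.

The intersection is the polygon with vertices (7,4), (7,0.222), (3,2), (3,4).
By the shoelace formula its area is 11.56.

11.56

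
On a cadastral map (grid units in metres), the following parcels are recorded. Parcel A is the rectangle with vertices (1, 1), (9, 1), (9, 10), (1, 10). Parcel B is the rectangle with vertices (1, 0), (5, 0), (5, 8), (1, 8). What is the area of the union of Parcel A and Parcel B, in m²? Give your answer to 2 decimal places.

76.00

By inclusion–exclusion:
Individual areas: |Parcel A| = 72, |Parcel B| = 32.
|Parcel A∩Parcel B|: x∈[1,5], y∈[1,8] → 4·7 = 28.
|Parcel A ∪ Parcel B| = 104 − 28 = 76.00.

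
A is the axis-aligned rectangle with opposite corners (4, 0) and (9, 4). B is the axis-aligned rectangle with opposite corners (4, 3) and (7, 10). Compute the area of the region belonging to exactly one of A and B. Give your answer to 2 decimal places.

|A∩B|: x∈[4,7], y∈[3,4] → 3·1 = 3.
|A △ B| = |A| + |B| − 2·|A∩B| = 20 + 21 − 6 = 35.00.

35.00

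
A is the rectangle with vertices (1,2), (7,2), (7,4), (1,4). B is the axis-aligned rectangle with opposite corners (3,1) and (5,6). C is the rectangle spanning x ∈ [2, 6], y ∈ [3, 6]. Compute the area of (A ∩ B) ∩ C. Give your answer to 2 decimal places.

The region (A ∩ B) ∩ C is the polygon with vertices (5,3), (3,3), (3,4), (5,4).
By the shoelace formula its area is 2.00.

2.00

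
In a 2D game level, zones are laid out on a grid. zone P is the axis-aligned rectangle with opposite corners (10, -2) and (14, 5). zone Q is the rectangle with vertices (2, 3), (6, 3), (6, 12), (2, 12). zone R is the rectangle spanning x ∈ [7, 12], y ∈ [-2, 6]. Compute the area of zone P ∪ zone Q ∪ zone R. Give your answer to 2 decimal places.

90.00

By inclusion–exclusion:
Individual areas: |zone P| = 28, |zone Q| = 36, |zone R| = 40.
|zone P∩zone Q| = 0 (no overlap).
|zone P∩zone R|: x∈[10,12], y∈[-2,5] → 2·7 = 14.
|zone Q∩zone R| = 0 (no overlap).
|zone P∩zone Q∩zone R| = 0.
|zone P ∪ zone Q ∪ zone R| = 104 − 14 + 0 = 90.00.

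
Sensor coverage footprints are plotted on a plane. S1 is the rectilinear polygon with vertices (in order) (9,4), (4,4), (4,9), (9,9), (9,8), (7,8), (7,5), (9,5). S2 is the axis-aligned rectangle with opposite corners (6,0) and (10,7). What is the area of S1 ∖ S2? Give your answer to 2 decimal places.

|S1| = 19, |S1∩S2| = 5.
|S1 ∖ S2| = |S1| − |S1∩S2| = 19 − 5 = 14.00.

14.00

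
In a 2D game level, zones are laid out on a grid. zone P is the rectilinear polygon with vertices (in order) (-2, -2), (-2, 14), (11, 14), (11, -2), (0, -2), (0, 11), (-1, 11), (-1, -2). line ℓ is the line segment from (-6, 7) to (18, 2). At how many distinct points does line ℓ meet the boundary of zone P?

The segment meets the boundary at (11,3.458), (0,5.75), (-1,5.958), (-2,6.167).

4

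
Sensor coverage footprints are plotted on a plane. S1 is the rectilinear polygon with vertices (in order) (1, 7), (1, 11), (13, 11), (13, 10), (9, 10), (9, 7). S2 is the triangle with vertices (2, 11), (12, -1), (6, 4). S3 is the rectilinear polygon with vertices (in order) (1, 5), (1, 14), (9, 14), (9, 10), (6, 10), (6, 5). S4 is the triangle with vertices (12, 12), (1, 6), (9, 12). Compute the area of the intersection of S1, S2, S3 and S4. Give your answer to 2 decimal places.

The intersection is the polygon with vertices (4.552,7.938), (3.941,7.604), (3.7,8.025), (4.179,8.385).
By the shoelace formula its area is 0.34.

0.34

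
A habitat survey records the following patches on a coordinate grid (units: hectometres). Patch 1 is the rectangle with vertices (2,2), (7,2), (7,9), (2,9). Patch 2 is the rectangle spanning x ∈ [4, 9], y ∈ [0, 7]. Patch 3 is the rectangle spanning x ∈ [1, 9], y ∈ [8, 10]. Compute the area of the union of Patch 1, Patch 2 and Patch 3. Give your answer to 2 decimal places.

By inclusion–exclusion:
Individual areas: |Patch 1| = 35, |Patch 2| = 35, |Patch 3| = 16.
|Patch 1∩Patch 2|: x∈[4,7], y∈[2,7] → 3·5 = 15.
|Patch 1∩Patch 3|: x∈[2,7], y∈[8,9] → 5·1 = 5.
|Patch 2∩Patch 3| = 0 (no overlap).
|Patch 1∩Patch 2∩Patch 3| = 0.
|Patch 1 ∪ Patch 2 ∪ Patch 3| = 86 − 20 + 0 = 66.00.

66.00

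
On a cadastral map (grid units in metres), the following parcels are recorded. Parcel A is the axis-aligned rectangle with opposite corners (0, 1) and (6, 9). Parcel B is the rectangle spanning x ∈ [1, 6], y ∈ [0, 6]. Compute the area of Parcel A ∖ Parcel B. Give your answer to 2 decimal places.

|Parcel A∩Parcel B|: x∈[1,6], y∈[1,6] → 5·5 = 25.
|Parcel A| = 48.
|Parcel A ∖ Parcel B| = |Parcel A| − |Parcel A∩Parcel B| = 48 − 25 = 23.00.

23.00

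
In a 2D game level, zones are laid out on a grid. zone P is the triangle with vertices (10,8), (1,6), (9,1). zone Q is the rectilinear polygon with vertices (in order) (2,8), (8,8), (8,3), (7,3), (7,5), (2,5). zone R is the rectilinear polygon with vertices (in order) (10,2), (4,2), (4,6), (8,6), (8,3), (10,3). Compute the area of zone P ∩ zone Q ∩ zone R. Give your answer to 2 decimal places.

6.00

The intersection is the polygon with vertices (8,3), (7,3), (7,5), (4,5), (4,6), (8,6).
By the shoelace formula its area is 6.00.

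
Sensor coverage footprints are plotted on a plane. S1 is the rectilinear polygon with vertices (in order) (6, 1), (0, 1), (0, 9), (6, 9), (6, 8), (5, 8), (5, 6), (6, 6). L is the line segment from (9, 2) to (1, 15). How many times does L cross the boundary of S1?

2

The segment meets the boundary at (4.692,9), (5.308,8).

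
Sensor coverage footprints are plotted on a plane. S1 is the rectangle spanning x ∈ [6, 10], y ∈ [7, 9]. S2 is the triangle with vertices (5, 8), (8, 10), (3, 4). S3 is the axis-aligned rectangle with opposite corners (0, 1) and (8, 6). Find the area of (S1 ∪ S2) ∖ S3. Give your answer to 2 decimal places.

10.60

|S1 ∪ S2| = 11.2667.
|(S1 ∪ S2) ∩ S3| = 0.6667.
|(S1 ∪ S2) ∖ S3| = 11.2667 − 0.6667 = 10.60.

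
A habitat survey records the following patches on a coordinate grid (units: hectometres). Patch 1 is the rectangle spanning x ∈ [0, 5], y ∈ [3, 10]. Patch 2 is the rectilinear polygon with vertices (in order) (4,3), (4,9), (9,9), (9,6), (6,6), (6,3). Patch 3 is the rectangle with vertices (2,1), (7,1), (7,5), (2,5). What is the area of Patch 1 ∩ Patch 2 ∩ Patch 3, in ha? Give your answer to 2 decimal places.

2.00

The intersection is the polygon with vertices (4,3), (4,5), (5,5), (5,3).
By the shoelace formula its area is 2.00.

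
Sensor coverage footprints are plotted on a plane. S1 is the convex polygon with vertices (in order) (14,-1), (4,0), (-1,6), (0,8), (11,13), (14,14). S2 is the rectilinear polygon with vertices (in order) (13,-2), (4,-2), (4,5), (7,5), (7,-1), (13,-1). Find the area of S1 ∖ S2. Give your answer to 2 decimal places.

|S1| = 153, |S1∩S2| = 15.45.
|S1 ∖ S2| = |S1| − |S1∩S2| = 153 − 15.45 = 137.55.

137.55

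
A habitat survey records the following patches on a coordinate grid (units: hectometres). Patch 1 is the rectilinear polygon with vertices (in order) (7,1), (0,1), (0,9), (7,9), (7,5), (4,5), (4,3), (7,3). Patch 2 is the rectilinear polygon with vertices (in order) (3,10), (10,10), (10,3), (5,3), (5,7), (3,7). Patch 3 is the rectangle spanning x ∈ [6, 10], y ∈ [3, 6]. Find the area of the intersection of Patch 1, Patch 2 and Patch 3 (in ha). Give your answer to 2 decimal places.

1.00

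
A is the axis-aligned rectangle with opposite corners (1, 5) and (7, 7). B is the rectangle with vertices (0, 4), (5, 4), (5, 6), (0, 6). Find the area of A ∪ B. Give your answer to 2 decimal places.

18.00

By inclusion–exclusion:
Individual areas: |A| = 12, |B| = 10.
|A∩B|: x∈[1,5], y∈[5,6] → 4·1 = 4.
|A ∪ B| = 22 − 4 = 18.00.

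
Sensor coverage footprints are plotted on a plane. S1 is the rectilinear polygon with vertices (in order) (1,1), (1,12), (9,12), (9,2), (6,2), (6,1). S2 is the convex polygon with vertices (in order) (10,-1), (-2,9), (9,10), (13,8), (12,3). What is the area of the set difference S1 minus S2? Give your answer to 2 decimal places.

36.06

|S1| = 85, |S1∩S2| = 48.9409.
|S1 ∖ S2| = |S1| − |S1∩S2| = 85 − 48.9409 = 36.06.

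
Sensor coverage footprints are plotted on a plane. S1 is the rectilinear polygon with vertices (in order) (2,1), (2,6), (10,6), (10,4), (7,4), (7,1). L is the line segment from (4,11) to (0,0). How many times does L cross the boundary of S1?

The segment meets the boundary at (2,5.5), (2.182,6).

2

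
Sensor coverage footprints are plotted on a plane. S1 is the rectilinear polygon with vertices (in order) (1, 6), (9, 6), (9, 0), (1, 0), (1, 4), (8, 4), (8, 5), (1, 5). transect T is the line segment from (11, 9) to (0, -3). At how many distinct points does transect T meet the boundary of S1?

The segment meets the boundary at (2.75,0), (6.417,4), (7.333,5), (8.25,6).

4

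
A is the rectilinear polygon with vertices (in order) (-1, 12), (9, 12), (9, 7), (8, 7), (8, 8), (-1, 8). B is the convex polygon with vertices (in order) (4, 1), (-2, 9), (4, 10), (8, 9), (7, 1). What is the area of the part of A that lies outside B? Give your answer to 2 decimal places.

27.15

|A| = 41, |A∩B| = 13.8542.
|A ∖ B| = |A| − |A∩B| = 41 − 13.8542 = 27.15.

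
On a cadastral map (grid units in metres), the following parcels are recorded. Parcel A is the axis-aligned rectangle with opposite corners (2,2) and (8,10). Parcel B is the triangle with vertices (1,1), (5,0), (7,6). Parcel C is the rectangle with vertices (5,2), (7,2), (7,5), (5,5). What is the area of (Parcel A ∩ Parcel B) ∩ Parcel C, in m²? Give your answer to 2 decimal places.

The region (Parcel A ∩ Parcel B) ∩ Parcel C is the polygon with vertices (5.8,5), (6.667,5), (5.667,2), (5,2), (5,4.333).
By the shoelace formula its area is 3.23.

3.23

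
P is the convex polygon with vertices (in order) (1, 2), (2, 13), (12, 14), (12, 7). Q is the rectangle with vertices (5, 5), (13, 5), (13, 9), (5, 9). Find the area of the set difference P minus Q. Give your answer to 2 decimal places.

|P| = 93, |P∩Q| = 23.6.
|P ∖ Q| = |P| − |P∩Q| = 93 − 23.6 = 69.40.

69.40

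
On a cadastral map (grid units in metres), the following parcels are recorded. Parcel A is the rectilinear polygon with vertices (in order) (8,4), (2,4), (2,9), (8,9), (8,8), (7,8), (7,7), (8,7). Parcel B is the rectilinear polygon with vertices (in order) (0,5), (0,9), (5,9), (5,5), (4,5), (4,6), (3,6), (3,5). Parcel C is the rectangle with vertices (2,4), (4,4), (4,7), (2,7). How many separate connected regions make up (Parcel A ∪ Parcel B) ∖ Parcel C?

1

(Parcel A ∪ Parcel B) ∖ Parcel C is a single connected region.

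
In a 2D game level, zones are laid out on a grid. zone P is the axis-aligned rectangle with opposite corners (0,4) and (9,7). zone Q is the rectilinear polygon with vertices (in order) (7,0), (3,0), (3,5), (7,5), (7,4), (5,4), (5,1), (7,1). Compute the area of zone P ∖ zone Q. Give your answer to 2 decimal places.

|zone P| = 27, |zone P∩zone Q| = 4.
|zone P ∖ zone Q| = |zone P| − |zone P∩zone Q| = 27 − 4 = 23.00.

23.00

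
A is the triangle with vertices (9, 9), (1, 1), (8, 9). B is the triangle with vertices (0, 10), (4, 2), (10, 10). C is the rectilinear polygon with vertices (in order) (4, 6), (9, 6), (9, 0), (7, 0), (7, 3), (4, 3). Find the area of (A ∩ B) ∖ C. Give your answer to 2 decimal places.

|A ∩ B| = 3.6288.
|(A ∩ B) ∩ C| = 0.9196.
|(A ∩ B) ∖ C| = 3.6288 − 0.9196 = 2.71.

2.71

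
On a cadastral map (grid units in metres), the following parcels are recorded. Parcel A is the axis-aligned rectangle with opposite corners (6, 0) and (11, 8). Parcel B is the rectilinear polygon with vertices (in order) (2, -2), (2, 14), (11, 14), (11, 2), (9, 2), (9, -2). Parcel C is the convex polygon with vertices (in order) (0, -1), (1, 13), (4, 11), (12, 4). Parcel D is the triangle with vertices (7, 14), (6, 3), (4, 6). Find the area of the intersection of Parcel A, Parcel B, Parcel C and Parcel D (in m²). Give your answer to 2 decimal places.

1.14

The intersection is the polygon with vertices (6.455,8), (6,3), (6,8).
By the shoelace formula its area is 1.14.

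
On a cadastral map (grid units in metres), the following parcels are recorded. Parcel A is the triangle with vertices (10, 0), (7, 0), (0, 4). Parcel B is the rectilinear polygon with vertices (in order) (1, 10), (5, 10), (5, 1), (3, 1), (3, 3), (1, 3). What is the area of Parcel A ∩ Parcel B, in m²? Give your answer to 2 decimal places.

1.66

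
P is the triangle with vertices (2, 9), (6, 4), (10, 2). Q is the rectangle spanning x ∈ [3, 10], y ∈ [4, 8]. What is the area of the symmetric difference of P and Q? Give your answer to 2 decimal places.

|P| = 6, |Q| = 28, |P∩Q| = 4.0893.
|P △ Q| = |P| + |Q| − 2·|P∩Q| = 6 + 28 − 8.1786 = 25.82.

25.82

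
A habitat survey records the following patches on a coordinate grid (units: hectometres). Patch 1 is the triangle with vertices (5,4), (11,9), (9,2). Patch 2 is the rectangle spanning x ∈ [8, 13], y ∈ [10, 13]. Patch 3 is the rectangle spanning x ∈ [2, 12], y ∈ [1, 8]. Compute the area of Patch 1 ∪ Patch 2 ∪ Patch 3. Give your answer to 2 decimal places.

85.46

By inclusion–exclusion:
Individual areas: |Patch 1| = 16, |Patch 2| = 15, |Patch 3| = 70.
|Patch 1∩Patch 2| = 0.
|Patch 1∩Patch 3| = 15.5429.
|Patch 2∩Patch 3| = 0 (no overlap).
|Patch 1∩Patch 2∩Patch 3| = 0.
|Patch 1 ∪ Patch 2 ∪ Patch 3| = 101 − 15.5429 + 0 = 85.46.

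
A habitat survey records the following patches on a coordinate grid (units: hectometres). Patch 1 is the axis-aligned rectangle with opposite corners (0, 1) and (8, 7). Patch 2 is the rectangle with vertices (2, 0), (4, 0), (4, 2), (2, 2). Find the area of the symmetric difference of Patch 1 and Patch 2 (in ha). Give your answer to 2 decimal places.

48.00

|Patch 1∩Patch 2|: x∈[2,4], y∈[1,2] → 2·1 = 2.
|Patch 1 △ Patch 2| = |Patch 1| + |Patch 2| − 2·|Patch 1∩Patch 2| = 48 + 4 − 4 = 48.00.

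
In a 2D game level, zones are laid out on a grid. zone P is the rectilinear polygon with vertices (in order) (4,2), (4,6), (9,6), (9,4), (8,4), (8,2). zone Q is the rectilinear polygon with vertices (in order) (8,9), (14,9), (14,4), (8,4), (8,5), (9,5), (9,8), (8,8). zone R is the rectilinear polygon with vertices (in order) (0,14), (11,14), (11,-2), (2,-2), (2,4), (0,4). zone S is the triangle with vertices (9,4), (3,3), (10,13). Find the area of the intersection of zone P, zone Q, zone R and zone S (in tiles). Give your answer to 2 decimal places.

1.00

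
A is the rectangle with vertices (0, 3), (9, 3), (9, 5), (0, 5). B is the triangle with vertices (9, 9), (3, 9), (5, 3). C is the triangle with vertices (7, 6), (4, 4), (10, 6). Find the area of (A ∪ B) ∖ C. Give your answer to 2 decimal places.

32.83

|A ∪ B| = 34.
|(A ∪ B) ∩ C| = 1.1667.
|(A ∪ B) ∖ C| = 34 − 1.1667 = 32.83.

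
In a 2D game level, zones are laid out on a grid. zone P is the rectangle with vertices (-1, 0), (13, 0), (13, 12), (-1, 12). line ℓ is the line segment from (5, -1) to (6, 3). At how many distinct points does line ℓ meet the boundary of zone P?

1

The segment meets the boundary at (5.25,0).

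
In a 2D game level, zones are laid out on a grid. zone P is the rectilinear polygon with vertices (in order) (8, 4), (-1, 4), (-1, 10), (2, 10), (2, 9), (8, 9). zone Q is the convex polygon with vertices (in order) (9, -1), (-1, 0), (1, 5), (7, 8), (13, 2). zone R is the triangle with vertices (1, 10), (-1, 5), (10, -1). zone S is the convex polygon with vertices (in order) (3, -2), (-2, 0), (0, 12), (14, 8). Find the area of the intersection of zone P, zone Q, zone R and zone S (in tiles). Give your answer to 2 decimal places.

7.66

The intersection is the polygon with vertices (3.903,6.452), (5.909,4), (0.833,4), (0.642,4.104), (1,5).
By the shoelace formula its area is 7.66.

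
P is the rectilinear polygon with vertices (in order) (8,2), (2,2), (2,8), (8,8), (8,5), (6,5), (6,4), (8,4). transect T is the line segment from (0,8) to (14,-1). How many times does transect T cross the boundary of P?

4

The segment meets the boundary at (8,2.857), (6.222,4), (6,4.143), (2,6.714).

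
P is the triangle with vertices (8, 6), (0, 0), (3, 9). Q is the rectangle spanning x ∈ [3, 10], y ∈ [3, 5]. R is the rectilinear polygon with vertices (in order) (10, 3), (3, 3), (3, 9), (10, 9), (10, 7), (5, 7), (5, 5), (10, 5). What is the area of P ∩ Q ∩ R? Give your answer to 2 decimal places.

4.67

The intersection is the polygon with vertices (3,3), (3,5), (5,5), (6.667,5), (4,3).
By the shoelace formula its area is 4.67.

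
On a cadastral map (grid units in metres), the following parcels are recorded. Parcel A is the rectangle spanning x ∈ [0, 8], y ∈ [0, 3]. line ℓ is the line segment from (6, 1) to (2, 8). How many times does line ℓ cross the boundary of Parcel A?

The segment meets the boundary at (4.857,3).

1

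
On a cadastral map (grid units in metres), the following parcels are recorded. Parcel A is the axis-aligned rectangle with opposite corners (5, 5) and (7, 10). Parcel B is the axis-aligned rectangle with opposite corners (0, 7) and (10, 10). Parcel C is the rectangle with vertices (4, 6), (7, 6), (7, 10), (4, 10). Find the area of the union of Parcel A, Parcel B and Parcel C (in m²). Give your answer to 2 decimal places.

35.00

By inclusion–exclusion:
Individual areas: |Parcel A| = 10, |Parcel B| = 30, |Parcel C| = 12.
|Parcel A∩Parcel B|: x∈[5,7], y∈[7,10] → 2·3 = 6.
|Parcel A∩Parcel C|: x∈[5,7], y∈[6,10] → 2·4 = 8.
|Parcel B∩Parcel C|: x∈[4,7], y∈[7,10] → 3·3 = 9.
|Parcel A∩Parcel B∩Parcel C| = 6.
|Parcel A ∪ Parcel B ∪ Parcel C| = 52 − 23 + 6 = 35.00.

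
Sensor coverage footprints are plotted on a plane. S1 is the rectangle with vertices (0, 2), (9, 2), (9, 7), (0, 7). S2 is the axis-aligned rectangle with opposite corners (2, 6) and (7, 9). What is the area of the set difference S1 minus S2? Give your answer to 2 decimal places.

40.00

|S1∩S2|: x∈[2,7], y∈[6,7] → 5·1 = 5.
|S1| = 45.
|S1 ∖ S2| = |S1| − |S1∩S2| = 45 − 5 = 40.00.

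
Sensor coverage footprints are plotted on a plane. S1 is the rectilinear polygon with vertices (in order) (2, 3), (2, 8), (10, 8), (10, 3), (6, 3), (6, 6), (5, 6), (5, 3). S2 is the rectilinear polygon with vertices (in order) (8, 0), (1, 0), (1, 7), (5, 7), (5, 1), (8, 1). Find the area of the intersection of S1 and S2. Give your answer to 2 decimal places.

12.00

The intersection is the polygon with vertices (2,7), (5,7), (5,6), (5,3), (2,3).
By the shoelace formula its area is 12.00.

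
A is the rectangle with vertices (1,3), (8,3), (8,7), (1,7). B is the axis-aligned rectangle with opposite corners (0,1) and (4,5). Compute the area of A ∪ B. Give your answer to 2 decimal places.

38.00

By inclusion–exclusion:
Individual areas: |A| = 28, |B| = 16.
|A∩B|: x∈[1,4], y∈[3,5] → 3·2 = 6.
|A ∪ B| = 44 − 6 = 38.00.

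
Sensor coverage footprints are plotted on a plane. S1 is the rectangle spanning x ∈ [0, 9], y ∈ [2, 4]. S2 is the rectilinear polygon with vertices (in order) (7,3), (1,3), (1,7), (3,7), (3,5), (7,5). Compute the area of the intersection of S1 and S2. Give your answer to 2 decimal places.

6.00

The intersection is the polygon with vertices (7,4), (7,3), (1,3), (1,4).
By the shoelace formula its area is 6.00.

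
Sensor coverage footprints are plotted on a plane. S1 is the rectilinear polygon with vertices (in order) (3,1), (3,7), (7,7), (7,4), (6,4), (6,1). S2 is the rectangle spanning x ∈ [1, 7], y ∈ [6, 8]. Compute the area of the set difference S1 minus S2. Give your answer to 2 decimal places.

|S1| = 21, |S1∩S2| = 4.
|S1 ∖ S2| = |S1| − |S1∩S2| = 21 − 4 = 17.00.

17.00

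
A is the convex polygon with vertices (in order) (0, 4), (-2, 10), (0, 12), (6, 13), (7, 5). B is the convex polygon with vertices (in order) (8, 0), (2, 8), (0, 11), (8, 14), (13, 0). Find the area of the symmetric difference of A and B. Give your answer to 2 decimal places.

|A| = 60.5, |B| = 92, |A∩B| = 34.7129.
|A △ B| = |A| + |B| − 2·|A∩B| = 60.5 + 92 − 69.4258 = 83.07.

83.07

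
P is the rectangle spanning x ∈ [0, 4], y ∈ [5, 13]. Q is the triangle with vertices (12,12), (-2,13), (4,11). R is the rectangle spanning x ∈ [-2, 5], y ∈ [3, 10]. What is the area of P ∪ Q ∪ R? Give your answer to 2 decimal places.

67.81

By inclusion–exclusion:
Individual areas: |P| = 32, |Q| = 11, |R| = 49.
|P∩Q| = 4.1905.
|P∩R|: x∈[0,4], y∈[5,10] → 4·5 = 20.
|Q∩R| = 0.
|P∩Q∩R| = 0.
|P ∪ Q ∪ R| = 92 − 24.1905 + 0 = 67.81.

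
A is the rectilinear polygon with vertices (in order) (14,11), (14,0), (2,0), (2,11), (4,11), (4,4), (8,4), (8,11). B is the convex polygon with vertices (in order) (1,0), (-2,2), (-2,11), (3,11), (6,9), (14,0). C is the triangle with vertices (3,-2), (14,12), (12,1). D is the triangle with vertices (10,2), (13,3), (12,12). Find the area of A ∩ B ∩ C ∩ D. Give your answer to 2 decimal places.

1.63

The intersection is the polygon with vertices (11.714,2.571), (10,2), (10.408,4.041).
By the shoelace formula its area is 1.63.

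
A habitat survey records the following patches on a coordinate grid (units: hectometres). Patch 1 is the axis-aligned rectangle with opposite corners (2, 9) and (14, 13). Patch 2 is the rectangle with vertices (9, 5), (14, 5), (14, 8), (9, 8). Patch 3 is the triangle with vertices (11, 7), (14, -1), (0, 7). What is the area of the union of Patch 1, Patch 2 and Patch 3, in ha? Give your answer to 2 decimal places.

102.25

By inclusion–exclusion:
Individual areas: |Patch 1| = 48, |Patch 2| = 15, |Patch 3| = 44.
|Patch 1∩Patch 2| = 0 (no overlap).
|Patch 1∩Patch 3| = 0.
|Patch 2∩Patch 3| = 4.75.
|Patch 1∩Patch 2∩Patch 3| = 0.
|Patch 1 ∪ Patch 2 ∪ Patch 3| = 107 − 4.75 + 0 = 102.25.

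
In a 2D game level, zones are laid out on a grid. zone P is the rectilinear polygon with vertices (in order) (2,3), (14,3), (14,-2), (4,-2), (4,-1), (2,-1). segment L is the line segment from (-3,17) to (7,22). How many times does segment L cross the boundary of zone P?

0

The segment lies entirely outside zone P and never meets its boundary.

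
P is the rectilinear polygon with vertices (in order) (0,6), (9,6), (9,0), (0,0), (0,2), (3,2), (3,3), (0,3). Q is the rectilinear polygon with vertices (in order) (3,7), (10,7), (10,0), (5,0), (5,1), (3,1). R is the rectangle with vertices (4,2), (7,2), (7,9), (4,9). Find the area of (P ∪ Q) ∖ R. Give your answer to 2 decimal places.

|P ∪ Q| = 64.
|(P ∪ Q) ∩ R| = 15.
|(P ∪ Q) ∖ R| = 64 − 15 = 49.00.

49.00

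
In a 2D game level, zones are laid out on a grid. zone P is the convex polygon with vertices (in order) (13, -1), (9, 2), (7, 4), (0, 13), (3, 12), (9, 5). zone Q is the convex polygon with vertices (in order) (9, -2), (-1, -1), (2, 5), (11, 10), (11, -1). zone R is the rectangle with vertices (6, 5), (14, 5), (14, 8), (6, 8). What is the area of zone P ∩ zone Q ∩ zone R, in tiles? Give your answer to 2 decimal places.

The intersection is the polygon with vertices (6,5.286), (6,7.222), (6.742,7.634), (9,5), (6.222,5).
By the shoelace formula its area is 4.74.

4.74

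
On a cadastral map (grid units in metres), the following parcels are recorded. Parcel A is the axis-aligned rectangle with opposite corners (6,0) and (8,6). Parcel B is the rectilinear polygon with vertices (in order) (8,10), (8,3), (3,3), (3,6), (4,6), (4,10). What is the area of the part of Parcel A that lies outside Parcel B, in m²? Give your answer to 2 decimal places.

|Parcel A| = 12, |Parcel A∩Parcel B| = 6.
|Parcel A ∖ Parcel B| = |Parcel A| − |Parcel A∩Parcel B| = 12 − 6 = 6.00.

6.00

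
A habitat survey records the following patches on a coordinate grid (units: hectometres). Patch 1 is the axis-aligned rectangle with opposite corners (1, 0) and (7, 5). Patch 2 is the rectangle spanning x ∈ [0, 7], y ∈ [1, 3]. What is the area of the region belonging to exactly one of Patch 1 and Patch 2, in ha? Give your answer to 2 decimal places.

|Patch 1∩Patch 2|: x∈[1,7], y∈[1,3] → 6·2 = 12.
|Patch 1 △ Patch 2| = |Patch 1| + |Patch 2| − 2·|Patch 1∩Patch 2| = 30 + 14 − 24 = 20.00.

20.00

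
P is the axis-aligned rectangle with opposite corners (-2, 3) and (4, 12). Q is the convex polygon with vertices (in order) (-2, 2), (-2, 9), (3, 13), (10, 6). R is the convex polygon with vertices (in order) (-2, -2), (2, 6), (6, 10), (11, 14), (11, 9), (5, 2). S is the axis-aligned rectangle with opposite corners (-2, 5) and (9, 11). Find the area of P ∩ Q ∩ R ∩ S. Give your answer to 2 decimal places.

4.25

The intersection is the polygon with vertices (2,6), (4,8), (4,5), (1.5,5).
By the shoelace formula its area is 4.25.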